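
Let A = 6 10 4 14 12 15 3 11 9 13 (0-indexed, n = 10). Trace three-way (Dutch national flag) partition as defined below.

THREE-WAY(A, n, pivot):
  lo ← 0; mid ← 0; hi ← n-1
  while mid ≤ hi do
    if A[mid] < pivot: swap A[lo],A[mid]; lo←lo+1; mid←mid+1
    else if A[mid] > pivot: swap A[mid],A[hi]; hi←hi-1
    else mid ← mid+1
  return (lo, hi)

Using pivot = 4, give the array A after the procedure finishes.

pivot = 4; lo=0, mid=0, hi=9
A[mid]=6>4: swap A[0],A[9]; hi=8 → 13 10 4 14 12 15 3 11 9 6
A[mid]=13>4: swap A[0],A[8]; hi=7 → 9 10 4 14 12 15 3 11 13 6
A[mid]=9>4: swap A[0],A[7]; hi=6 → 11 10 4 14 12 15 3 9 13 6
A[mid]=11>4: swap A[0],A[6]; hi=5 → 3 10 4 14 12 15 11 9 13 6
A[mid]=3<4: swap A[0],A[0]; lo=1,mid=1 → 3 10 4 14 12 15 11 9 13 6
A[mid]=10>4: swap A[1],A[5]; hi=4 → 3 15 4 14 12 10 11 9 13 6
A[mid]=15>4: swap A[1],A[4]; hi=3 → 3 12 4 14 15 10 11 9 13 6
A[mid]=12>4: swap A[1],A[3]; hi=2 → 3 14 4 12 15 10 11 9 13 6
A[mid]=14>4: swap A[1],A[2]; hi=1 → 3 4 14 12 15 10 11 9 13 6
A[mid]=4=4: mid=2
end: lo=1, hi=1; A = 3 4 14 12 15 10 11 9 13 6

3 4 14 12 15 10 11 9 13 6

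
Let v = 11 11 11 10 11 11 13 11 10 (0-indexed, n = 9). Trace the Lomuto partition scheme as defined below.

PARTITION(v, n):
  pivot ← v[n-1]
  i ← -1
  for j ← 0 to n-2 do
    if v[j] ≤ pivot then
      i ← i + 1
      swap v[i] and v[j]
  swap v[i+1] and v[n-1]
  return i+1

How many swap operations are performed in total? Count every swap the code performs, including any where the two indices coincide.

pivot = v[8] = 10; i = -1
j=0: v[0]=11 > 10 → no swap
j=1: v[1]=11 > 10 → no swap
j=2: v[2]=11 > 10 → no swap
j=3: v[3]=10 ≤ 10 → i=0, swap v[0],v[3] → 10 11 11 11 11 11 13 11 10
j=4: v[4]=11 > 10 → no swap
j=5: v[5]=11 > 10 → no swap
j=6: v[6]=13 > 10 → no swap
j=7: v[7]=11 > 10 → no swap
final swap v[1],v[8] → 10 10 11 11 11 11 13 11 11; return 1

2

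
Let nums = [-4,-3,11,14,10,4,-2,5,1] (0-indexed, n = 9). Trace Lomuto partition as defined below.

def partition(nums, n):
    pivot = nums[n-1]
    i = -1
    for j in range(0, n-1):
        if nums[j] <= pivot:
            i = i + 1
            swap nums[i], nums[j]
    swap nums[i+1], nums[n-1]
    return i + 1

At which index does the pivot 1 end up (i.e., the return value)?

3

pivot = nums[8] = 1; i = -1
j=0: nums[0]=-4 ≤ 1 → i=0, swap nums[0],nums[0] (no change) → [-4,-3,11,14,10,4,-2,5,1]
j=1: nums[1]=-3 ≤ 1 → i=1, swap nums[1],nums[1] (no change) → [-4,-3,11,14,10,4,-2,5,1]
j=2: nums[2]=11 > 1 → no swap
j=3: nums[3]=14 > 1 → no swap
j=4: nums[4]=10 > 1 → no swap
j=5: nums[5]=4 > 1 → no swap
j=6: nums[6]=-2 ≤ 1 → i=2, swap nums[2],nums[6] → [-4,-3,-2,14,10,4,11,5,1]
j=7: nums[7]=5 > 1 → no swap
final swap nums[3],nums[8] → [-4,-3,-2,1,10,4,11,5,14]; return 3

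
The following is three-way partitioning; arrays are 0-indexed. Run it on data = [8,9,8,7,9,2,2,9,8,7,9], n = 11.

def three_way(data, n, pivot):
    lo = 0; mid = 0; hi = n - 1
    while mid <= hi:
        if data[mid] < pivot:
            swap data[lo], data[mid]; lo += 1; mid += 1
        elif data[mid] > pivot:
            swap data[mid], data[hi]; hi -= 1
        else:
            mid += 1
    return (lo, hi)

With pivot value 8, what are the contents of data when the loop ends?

pivot = 8; lo=0, mid=0, hi=10
data[mid]=8=8: mid=1
data[mid]=9>8: swap data[1],data[10]; hi=9 → [8,9,8,7,9,2,2,9,8,7,9]
data[mid]=9>8: swap data[1],data[9]; hi=8 → [8,7,8,7,9,2,2,9,8,9,9]
data[mid]=7<8: swap data[0],data[1]; lo=1,mid=2 → [7,8,8,7,9,2,2,9,8,9,9]
data[mid]=8=8: mid=3
data[mid]=7<8: swap data[1],data[3]; lo=2,mid=4 → [7,7,8,8,9,2,2,9,8,9,9]
data[mid]=9>8: swap data[4],data[8]; hi=7 → [7,7,8,8,8,2,2,9,9,9,9]
data[mid]=8=8: mid=5
data[mid]=2<8: swap data[2],data[5]; lo=3,mid=6 → [7,7,2,8,8,8,2,9,9,9,9]
data[mid]=2<8: swap data[3],data[6]; lo=4,mid=7 → [7,7,2,2,8,8,8,9,9,9,9]
data[mid]=9>8: swap data[7],data[7]; hi=6 → [7,7,2,2,8,8,8,9,9,9,9]
end: lo=4, hi=6; data = [7,7,2,2,8,8,8,9,9,9,9]

[7,7,2,2,8,8,8,9,9,9,9]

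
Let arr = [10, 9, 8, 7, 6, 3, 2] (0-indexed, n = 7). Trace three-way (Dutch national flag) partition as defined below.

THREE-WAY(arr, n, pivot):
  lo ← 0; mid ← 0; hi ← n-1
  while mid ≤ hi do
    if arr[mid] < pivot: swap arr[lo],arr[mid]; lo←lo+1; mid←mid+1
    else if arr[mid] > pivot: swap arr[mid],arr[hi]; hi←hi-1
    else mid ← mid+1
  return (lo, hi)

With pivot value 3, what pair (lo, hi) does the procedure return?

lo=0 mid=0 hi=6
10>3: swap(0,6), hi=5 ⇒ [2, 9, 8, 7, 6, 3, 10]
2<3: swap(0,0), lo=1 mid=1 ⇒ [2, 9, 8, 7, 6, 3, 10]
9>3: swap(1,5), hi=4 ⇒ [2, 3, 8, 7, 6, 9, 10]
3=3: mid=2
8>3: swap(2,4), hi=3 ⇒ [2, 3, 6, 7, 8, 9, 10]
6>3: swap(2,3), hi=2 ⇒ [2, 3, 7, 6, 8, 9, 10]
7>3: swap(2,2), hi=1 ⇒ [2, 3, 7, 6, 8, 9, 10]
done. lo=1 hi=1; arr=[2, 3, 7, 6, 8, 9, 10]

(1, 1)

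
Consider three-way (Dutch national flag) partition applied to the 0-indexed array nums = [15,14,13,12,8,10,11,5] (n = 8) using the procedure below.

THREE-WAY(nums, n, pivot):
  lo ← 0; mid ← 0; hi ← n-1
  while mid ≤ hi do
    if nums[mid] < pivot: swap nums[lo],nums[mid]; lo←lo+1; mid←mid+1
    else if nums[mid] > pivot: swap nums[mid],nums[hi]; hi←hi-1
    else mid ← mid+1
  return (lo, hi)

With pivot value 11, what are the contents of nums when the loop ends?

pivot = 11; lo=0, mid=0, hi=7
nums[mid]=15>11: swap nums[0],nums[7]; hi=6 → [5,14,13,12,8,10,11,15]
nums[mid]=5<11: swap nums[0],nums[0]; lo=1,mid=1 → [5,14,13,12,8,10,11,15]
nums[mid]=14>11: swap nums[1],nums[6]; hi=5 → [5,11,13,12,8,10,14,15]
nums[mid]=11=11: mid=2
nums[mid]=13>11: swap nums[2],nums[5]; hi=4 → [5,11,10,12,8,13,14,15]
nums[mid]=10<11: swap nums[1],nums[2]; lo=2,mid=3 → [5,10,11,12,8,13,14,15]
nums[mid]=12>11: swap nums[3],nums[4]; hi=3 → [5,10,11,8,12,13,14,15]
nums[mid]=8<11: swap nums[2],nums[3]; lo=3,mid=4 → [5,10,8,11,12,13,14,15]
end: lo=3, hi=3; nums = [5,10,8,11,12,13,14,15]

[5,10,8,11,12,13,14,15]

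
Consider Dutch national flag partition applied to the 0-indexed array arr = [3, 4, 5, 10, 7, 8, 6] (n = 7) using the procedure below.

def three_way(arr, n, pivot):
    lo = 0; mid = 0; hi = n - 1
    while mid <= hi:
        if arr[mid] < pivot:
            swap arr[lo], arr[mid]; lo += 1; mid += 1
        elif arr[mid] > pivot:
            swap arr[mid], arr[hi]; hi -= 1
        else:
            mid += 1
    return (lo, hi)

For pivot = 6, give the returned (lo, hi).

(3, 3)

pivot = 6; lo=0, mid=0, hi=6
arr[mid]=3<6: swap arr[0],arr[0]; lo=1,mid=1 → [3, 4, 5, 10, 7, 8, 6]
arr[mid]=4<6: swap arr[1],arr[1]; lo=2,mid=2 → [3, 4, 5, 10, 7, 8, 6]
arr[mid]=5<6: swap arr[2],arr[2]; lo=3,mid=3 → [3, 4, 5, 10, 7, 8, 6]
arr[mid]=10>6: swap arr[3],arr[6]; hi=5 → [3, 4, 5, 6, 7, 8, 10]
arr[mid]=6=6: mid=4
arr[mid]=7>6: swap arr[4],arr[5]; hi=4 → [3, 4, 5, 6, 8, 7, 10]
arr[mid]=8>6: swap arr[4],arr[4]; hi=3 → [3, 4, 5, 6, 8, 7, 10]
end: lo=3, hi=3; arr = [3, 4, 5, 6, 8, 7, 10]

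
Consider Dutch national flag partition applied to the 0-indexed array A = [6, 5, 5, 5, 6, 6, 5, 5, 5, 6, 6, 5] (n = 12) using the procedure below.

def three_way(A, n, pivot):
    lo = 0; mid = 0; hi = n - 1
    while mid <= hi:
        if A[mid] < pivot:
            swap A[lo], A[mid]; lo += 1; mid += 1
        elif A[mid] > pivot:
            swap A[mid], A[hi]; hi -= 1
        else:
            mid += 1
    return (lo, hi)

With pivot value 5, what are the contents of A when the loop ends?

lo=0 mid=0 hi=11
6>5: swap(0,11), hi=10 ⇒ [5, 5, 5, 5, 6, 6, 5, 5, 5, 6, 6, 6]
5=5: mid=1
5=5: mid=2
5=5: mid=3
5=5: mid=4
6>5: swap(4,10), hi=9 ⇒ [5, 5, 5, 5, 6, 6, 5, 5, 5, 6, 6, 6]
6>5: swap(4,9), hi=8 ⇒ [5, 5, 5, 5, 6, 6, 5, 5, 5, 6, 6, 6]
6>5: swap(4,8), hi=7 ⇒ [5, 5, 5, 5, 5, 6, 5, 5, 6, 6, 6, 6]
5=5: mid=5
6>5: swap(5,7), hi=6 ⇒ [5, 5, 5, 5, 5, 5, 5, 6, 6, 6, 6, 6]
5=5: mid=6
5=5: mid=7
done. lo=0 hi=6; A=[5, 5, 5, 5, 5, 5, 5, 6, 6, 6, 6, 6]

[5, 5, 5, 5, 5, 5, 5, 6, 6, 6, 6, 6]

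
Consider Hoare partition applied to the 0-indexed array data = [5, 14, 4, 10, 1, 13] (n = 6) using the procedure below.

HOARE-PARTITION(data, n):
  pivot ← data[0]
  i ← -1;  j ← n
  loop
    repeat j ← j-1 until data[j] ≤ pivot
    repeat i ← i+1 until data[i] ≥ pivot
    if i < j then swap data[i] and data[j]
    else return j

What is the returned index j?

pivot=5
j stops at 4 (1), i stops at 0 (5); swap ⇒ [1, 14, 4, 10, 5, 13]
j stops at 2 (4), i stops at 1 (14); swap ⇒ [1, 4, 14, 10, 5, 13]
j stops at 1, i stops at 2; i≥j ⇒ return 1. data=[1, 4, 14, 10, 5, 13]

1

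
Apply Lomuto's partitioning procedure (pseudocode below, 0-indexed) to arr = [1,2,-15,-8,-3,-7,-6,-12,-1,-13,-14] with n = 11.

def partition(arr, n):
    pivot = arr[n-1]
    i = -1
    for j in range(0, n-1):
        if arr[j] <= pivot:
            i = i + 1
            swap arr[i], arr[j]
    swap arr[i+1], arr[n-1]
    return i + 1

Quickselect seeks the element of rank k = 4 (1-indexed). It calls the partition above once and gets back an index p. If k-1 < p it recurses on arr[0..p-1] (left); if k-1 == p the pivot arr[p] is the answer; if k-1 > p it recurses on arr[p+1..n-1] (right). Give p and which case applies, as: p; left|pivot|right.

1; right

pivot = arr[10] = -14; i = -1
j=0: arr[0]=1 > -14 → no swap
j=1: arr[1]=2 > -14 → no swap
j=2: arr[2]=-15 ≤ -14 → i=0, swap arr[0],arr[2] → [-15,2,1,-8,-3,-7,-6,-12,-1,-13,-14]
j=3: arr[3]=-8 > -14 → no swap
j=4: arr[4]=-3 > -14 → no swap
j=5: arr[5]=-7 > -14 → no swap
j=6: arr[6]=-6 > -14 → no swap
j=7: arr[7]=-12 > -14 → no swap
j=8: arr[8]=-1 > -14 → no swap
j=9: arr[9]=-13 > -14 → no swap
final swap arr[1],arr[10] → [-15,-14,1,-8,-3,-7,-6,-12,-1,-13,2]; return 1
p = 1; k-1 = 3 > 1 ⇒ right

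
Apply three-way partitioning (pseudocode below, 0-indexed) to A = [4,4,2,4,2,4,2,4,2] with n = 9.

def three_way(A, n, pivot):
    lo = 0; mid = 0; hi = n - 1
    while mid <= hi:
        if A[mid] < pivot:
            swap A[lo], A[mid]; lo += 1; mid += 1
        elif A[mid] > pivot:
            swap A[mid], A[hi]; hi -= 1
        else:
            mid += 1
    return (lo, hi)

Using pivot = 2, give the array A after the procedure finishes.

[2,2,2,2,4,4,4,4,4]

pivot = 2; lo=0, mid=0, hi=8
A[mid]=4>2: swap A[0],A[8]; hi=7 → [2,4,2,4,2,4,2,4,4]
A[mid]=2=2: mid=1
A[mid]=4>2: swap A[1],A[7]; hi=6 → [2,4,2,4,2,4,2,4,4]
A[mid]=4>2: swap A[1],A[6]; hi=5 → [2,2,2,4,2,4,4,4,4]
A[mid]=2=2: mid=2
A[mid]=2=2: mid=3
A[mid]=4>2: swap A[3],A[5]; hi=4 → [2,2,2,4,2,4,4,4,4]
A[mid]=4>2: swap A[3],A[4]; hi=3 → [2,2,2,2,4,4,4,4,4]
A[mid]=2=2: mid=4
end: lo=0, hi=3; A = [2,2,2,2,4,4,4,4,4]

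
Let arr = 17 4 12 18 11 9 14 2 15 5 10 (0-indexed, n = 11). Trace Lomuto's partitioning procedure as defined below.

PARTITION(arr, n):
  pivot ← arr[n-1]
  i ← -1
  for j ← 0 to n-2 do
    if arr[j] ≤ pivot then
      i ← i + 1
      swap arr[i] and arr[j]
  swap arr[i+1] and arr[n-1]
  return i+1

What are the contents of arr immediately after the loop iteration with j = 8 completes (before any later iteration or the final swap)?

pivot = arr[10] = 10; i = -1
j=0: arr[0]=17 > 10 → no swap
j=1: arr[1]=4 ≤ 10 → i=0, swap arr[0],arr[1] → 4 17 12 18 11 9 14 2 15 5 10
j=2: arr[2]=12 > 10 → no swap
j=3: arr[3]=18 > 10 → no swap
j=4: arr[4]=11 > 10 → no swap
j=5: arr[5]=9 ≤ 10 → i=1, swap arr[1],arr[5] → 4 9 12 18 11 17 14 2 15 5 10
j=6: arr[6]=14 > 10 → no swap
j=7: arr[7]=2 ≤ 10 → i=2, swap arr[2],arr[7] → 4 9 2 18 11 17 14 12 15 5 10
j=8: arr[8]=15 > 10 → no swap
(after j=8) arr = 4 9 2 18 11 17 14 12 15 5 10

4 9 2 18 11 17 14 12 15 5 10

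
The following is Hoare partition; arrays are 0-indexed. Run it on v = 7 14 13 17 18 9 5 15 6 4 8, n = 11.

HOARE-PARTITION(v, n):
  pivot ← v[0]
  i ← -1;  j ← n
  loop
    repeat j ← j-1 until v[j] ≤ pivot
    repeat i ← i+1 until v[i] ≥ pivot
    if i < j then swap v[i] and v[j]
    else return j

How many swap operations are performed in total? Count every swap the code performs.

3

pivot = v[0] = 7; i = -1, j = 11
j→9 (v[9]=4≤7), i→0 (v[0]=7≥7); i<j, swap → 4 14 13 17 18 9 5 15 6 7 8
j→8 (v[8]=6≤7), i→1 (v[1]=14≥7); i<j, swap → 4 6 13 17 18 9 5 15 14 7 8
j→6 (v[6]=5≤7), i→2 (v[2]=13≥7); i<j, swap → 4 6 5 17 18 9 13 15 14 7 8
j→2, i→3; i≥j, return j=2. v = 4 6 5 17 18 9 13 15 14 7 8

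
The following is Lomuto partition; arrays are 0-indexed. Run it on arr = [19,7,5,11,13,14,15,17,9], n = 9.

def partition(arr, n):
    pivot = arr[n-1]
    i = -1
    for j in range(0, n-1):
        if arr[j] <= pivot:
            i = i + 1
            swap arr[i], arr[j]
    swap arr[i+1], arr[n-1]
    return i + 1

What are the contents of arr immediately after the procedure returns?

pivot=9, i=-1
j=0: 19>9, skip
j=1: 7≤9, i=0, swap(0,1) ⇒ [7,19,5,11,13,14,15,17,9]
j=2: 5≤9, i=1, swap(1,2) ⇒ [7,5,19,11,13,14,15,17,9]
j=3: 11>9, skip
j=4: 13>9, skip
j=5: 14>9, skip
j=6: 15>9, skip
j=7: 17>9, skip
swap(2,8) ⇒ [7,5,9,11,13,14,15,17,19]; return 2

[7,5,9,11,13,14,15,17,19]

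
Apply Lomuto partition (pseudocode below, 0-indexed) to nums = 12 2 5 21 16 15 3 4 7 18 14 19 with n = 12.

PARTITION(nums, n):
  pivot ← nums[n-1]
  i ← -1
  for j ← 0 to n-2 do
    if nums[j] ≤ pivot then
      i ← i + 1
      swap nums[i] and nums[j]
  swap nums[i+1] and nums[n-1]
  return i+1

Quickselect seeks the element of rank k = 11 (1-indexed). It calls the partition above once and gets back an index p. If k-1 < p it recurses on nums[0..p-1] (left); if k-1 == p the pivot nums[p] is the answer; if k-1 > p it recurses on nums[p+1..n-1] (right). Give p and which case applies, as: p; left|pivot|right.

pivot = nums[11] = 19; i = -1
j=0: nums[0]=12 ≤ 19 → i=0, swap nums[0],nums[0] (no change) → 12 2 5 21 16 15 3 4 7 18 14 19
j=1: nums[1]=2 ≤ 19 → i=1, swap nums[1],nums[1] (no change) → 12 2 5 21 16 15 3 4 7 18 14 19
j=2: nums[2]=5 ≤ 19 → i=2, swap nums[2],nums[2] (no change) → 12 2 5 21 16 15 3 4 7 18 14 19
j=3: nums[3]=21 > 19 → no swap
j=4: nums[4]=16 ≤ 19 → i=3, swap nums[3],nums[4] → 12 2 5 16 21 15 3 4 7 18 14 19
j=5: nums[5]=15 ≤ 19 → i=4, swap nums[4],nums[5] → 12 2 5 16 15 21 3 4 7 18 14 19
j=6: nums[6]=3 ≤ 19 → i=5, swap nums[5],nums[6] → 12 2 5 16 15 3 21 4 7 18 14 19
j=7: nums[7]=4 ≤ 19 → i=6, swap nums[6],nums[7] → 12 2 5 16 15 3 4 21 7 18 14 19
j=8: nums[8]=7 ≤ 19 → i=7, swap nums[7],nums[8] → 12 2 5 16 15 3 4 7 21 18 14 19
j=9: nums[9]=18 ≤ 19 → i=8, swap nums[8],nums[9] → 12 2 5 16 15 3 4 7 18 21 14 19
j=10: nums[10]=14 ≤ 19 → i=9, swap nums[9],nums[10] → 12 2 5 16 15 3 4 7 18 14 21 19
final swap nums[10],nums[11] → 12 2 5 16 15 3 4 7 18 14 19 21; return 10
p = 10; k-1 = 10 == 10 ⇒ pivot

10; pivot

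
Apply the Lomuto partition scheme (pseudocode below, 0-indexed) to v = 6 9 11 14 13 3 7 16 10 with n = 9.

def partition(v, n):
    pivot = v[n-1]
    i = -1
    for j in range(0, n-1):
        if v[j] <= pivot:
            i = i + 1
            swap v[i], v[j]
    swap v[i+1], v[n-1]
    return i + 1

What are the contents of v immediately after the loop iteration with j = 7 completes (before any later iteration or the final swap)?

6 9 3 7 13 11 14 16 10

pivot=10, i=-1
j=0: 6≤10, i=0, swap(0,0) ⇒ 6 9 11 14 13 3 7 16 10
j=1: 9≤10, i=1, swap(1,1) ⇒ 6 9 11 14 13 3 7 16 10
j=2: 11>10, skip
j=3: 14>10, skip
j=4: 13>10, skip
j=5: 3≤10, i=2, swap(2,5) ⇒ 6 9 3 14 13 11 7 16 10
j=6: 7≤10, i=3, swap(3,6) ⇒ 6 9 3 7 13 11 14 16 10
j=7: 16>10, skip
(after j=7) v = 6 9 3 7 13 11 14 16 10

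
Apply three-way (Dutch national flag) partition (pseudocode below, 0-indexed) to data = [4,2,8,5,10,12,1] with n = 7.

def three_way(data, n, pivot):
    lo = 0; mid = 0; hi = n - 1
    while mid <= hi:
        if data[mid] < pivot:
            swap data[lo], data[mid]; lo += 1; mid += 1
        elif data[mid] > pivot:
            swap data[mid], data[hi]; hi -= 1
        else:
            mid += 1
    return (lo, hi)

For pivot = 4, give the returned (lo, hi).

(2, 2)

pivot = 4; lo=0, mid=0, hi=6
data[mid]=4=4: mid=1
data[mid]=2<4: swap data[0],data[1]; lo=1,mid=2 → [2,4,8,5,10,12,1]
data[mid]=8>4: swap data[2],data[6]; hi=5 → [2,4,1,5,10,12,8]
data[mid]=1<4: swap data[1],data[2]; lo=2,mid=3 → [2,1,4,5,10,12,8]
data[mid]=5>4: swap data[3],data[5]; hi=4 → [2,1,4,12,10,5,8]
data[mid]=12>4: swap data[3],data[4]; hi=3 → [2,1,4,10,12,5,8]
data[mid]=10>4: swap data[3],data[3]; hi=2 → [2,1,4,10,12,5,8]
end: lo=2, hi=2; data = [2,1,4,10,12,5,8]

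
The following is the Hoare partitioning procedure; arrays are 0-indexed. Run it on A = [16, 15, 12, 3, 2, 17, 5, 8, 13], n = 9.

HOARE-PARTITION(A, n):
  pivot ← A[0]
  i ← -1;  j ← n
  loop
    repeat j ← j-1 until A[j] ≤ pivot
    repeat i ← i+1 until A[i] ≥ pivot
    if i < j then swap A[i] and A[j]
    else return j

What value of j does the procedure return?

6

pivot=16
j stops at 8 (13), i stops at 0 (16); swap ⇒ [13, 15, 12, 3, 2, 17, 5, 8, 16]
j stops at 7 (8), i stops at 5 (17); swap ⇒ [13, 15, 12, 3, 2, 8, 5, 17, 16]
j stops at 6, i stops at 7; i≥j ⇒ return 6. A=[13, 15, 12, 3, 2, 8, 5, 17, 16]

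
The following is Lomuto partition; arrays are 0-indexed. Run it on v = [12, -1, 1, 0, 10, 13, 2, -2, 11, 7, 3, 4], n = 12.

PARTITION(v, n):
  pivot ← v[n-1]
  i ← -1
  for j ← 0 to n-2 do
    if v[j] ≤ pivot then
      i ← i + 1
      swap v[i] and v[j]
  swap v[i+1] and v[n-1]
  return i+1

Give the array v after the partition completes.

pivot=4, i=-1
j=0: 12>4, skip
j=1: -1≤4, i=0, swap(0,1) ⇒ [-1, 12, 1, 0, 10, 13, 2, -2, 11, 7, 3, 4]
j=2: 1≤4, i=1, swap(1,2) ⇒ [-1, 1, 12, 0, 10, 13, 2, -2, 11, 7, 3, 4]
j=3: 0≤4, i=2, swap(2,3) ⇒ [-1, 1, 0, 12, 10, 13, 2, -2, 11, 7, 3, 4]
j=4: 10>4, skip
j=5: 13>4, skip
j=6: 2≤4, i=3, swap(3,6) ⇒ [-1, 1, 0, 2, 10, 13, 12, -2, 11, 7, 3, 4]
j=7: -2≤4, i=4, swap(4,7) ⇒ [-1, 1, 0, 2, -2, 13, 12, 10, 11, 7, 3, 4]
j=8: 11>4, skip
j=9: 7>4, skip
j=10: 3≤4, i=5, swap(5,10) ⇒ [-1, 1, 0, 2, -2, 3, 12, 10, 11, 7, 13, 4]
swap(6,11) ⇒ [-1, 1, 0, 2, -2, 3, 4, 10, 11, 7, 13, 12]; return 6

[-1, 1, 0, 2, -2, 3, 4, 10, 11, 7, 13, 12]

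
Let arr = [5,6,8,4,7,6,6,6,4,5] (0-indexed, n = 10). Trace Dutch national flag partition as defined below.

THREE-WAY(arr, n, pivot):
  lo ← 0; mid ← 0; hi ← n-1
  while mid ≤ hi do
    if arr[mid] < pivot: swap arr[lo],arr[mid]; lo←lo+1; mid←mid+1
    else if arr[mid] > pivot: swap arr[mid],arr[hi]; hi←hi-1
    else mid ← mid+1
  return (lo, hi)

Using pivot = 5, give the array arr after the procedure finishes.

[4,4,5,5,6,6,6,7,8,6]

pivot = 5; lo=0, mid=0, hi=9
arr[mid]=5=5: mid=1
arr[mid]=6>5: swap arr[1],arr[9]; hi=8 → [5,5,8,4,7,6,6,6,4,6]
arr[mid]=5=5: mid=2
arr[mid]=8>5: swap arr[2],arr[8]; hi=7 → [5,5,4,4,7,6,6,6,8,6]
arr[mid]=4<5: swap arr[0],arr[2]; lo=1,mid=3 → [4,5,5,4,7,6,6,6,8,6]
arr[mid]=4<5: swap arr[1],arr[3]; lo=2,mid=4 → [4,4,5,5,7,6,6,6,8,6]
arr[mid]=7>5: swap arr[4],arr[7]; hi=6 → [4,4,5,5,6,6,6,7,8,6]
arr[mid]=6>5: swap arr[4],arr[6]; hi=5 → [4,4,5,5,6,6,6,7,8,6]
arr[mid]=6>5: swap arr[4],arr[5]; hi=4 → [4,4,5,5,6,6,6,7,8,6]
arr[mid]=6>5: swap arr[4],arr[4]; hi=3 → [4,4,5,5,6,6,6,7,8,6]
end: lo=2, hi=3; arr = [4,4,5,5,6,6,6,7,8,6]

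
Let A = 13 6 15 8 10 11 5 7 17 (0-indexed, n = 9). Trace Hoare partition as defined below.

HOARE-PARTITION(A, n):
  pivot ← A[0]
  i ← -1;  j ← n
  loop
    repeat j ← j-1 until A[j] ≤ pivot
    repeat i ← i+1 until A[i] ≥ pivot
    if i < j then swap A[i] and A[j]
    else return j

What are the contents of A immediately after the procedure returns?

pivot = A[0] = 13; i = -1, j = 9
j→7 (A[7]=7≤13), i→0 (A[0]=13≥13); i<j, swap → 7 6 15 8 10 11 5 13 17
j→6 (A[6]=5≤13), i→2 (A[2]=15≥13); i<j, swap → 7 6 5 8 10 11 15 13 17
j→5, i→6; i≥j, return j=5. A = 7 6 5 8 10 11 15 13 17

7 6 5 8 10 11 15 13 17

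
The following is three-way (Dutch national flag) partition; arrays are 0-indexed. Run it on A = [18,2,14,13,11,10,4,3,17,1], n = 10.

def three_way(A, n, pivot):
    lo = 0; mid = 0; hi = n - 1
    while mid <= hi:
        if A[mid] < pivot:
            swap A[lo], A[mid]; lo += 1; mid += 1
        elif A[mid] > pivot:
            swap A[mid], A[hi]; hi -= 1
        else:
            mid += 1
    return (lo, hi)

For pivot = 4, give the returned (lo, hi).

lo=0 mid=0 hi=9
18>4: swap(0,9), hi=8 ⇒ [1,2,14,13,11,10,4,3,17,18]
1<4: swap(0,0), lo=1 mid=1 ⇒ [1,2,14,13,11,10,4,3,17,18]
2<4: swap(1,1), lo=2 mid=2 ⇒ [1,2,14,13,11,10,4,3,17,18]
14>4: swap(2,8), hi=7 ⇒ [1,2,17,13,11,10,4,3,14,18]
17>4: swap(2,7), hi=6 ⇒ [1,2,3,13,11,10,4,17,14,18]
3<4: swap(2,2), lo=3 mid=3 ⇒ [1,2,3,13,11,10,4,17,14,18]
13>4: swap(3,6), hi=5 ⇒ [1,2,3,4,11,10,13,17,14,18]
4=4: mid=4
11>4: swap(4,5), hi=4 ⇒ [1,2,3,4,10,11,13,17,14,18]
10>4: swap(4,4), hi=3 ⇒ [1,2,3,4,10,11,13,17,14,18]
done. lo=3 hi=3; A=[1,2,3,4,10,11,13,17,14,18]

(3, 3)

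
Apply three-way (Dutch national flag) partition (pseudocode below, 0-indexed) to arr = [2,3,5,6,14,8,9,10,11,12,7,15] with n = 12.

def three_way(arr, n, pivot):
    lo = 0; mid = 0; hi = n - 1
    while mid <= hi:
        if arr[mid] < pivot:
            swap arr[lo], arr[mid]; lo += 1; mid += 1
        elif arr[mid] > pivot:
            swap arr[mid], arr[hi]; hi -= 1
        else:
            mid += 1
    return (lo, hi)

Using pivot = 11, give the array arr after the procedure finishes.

[2,3,5,6,7,8,9,10,11,12,15,14]

pivot = 11; lo=0, mid=0, hi=11
arr[mid]=2<11: swap arr[0],arr[0]; lo=1,mid=1 → [2,3,5,6,14,8,9,10,11,12,7,15]
arr[mid]=3<11: swap arr[1],arr[1]; lo=2,mid=2 → [2,3,5,6,14,8,9,10,11,12,7,15]
arr[mid]=5<11: swap arr[2],arr[2]; lo=3,mid=3 → [2,3,5,6,14,8,9,10,11,12,7,15]
arr[mid]=6<11: swap arr[3],arr[3]; lo=4,mid=4 → [2,3,5,6,14,8,9,10,11,12,7,15]
arr[mid]=14>11: swap arr[4],arr[11]; hi=10 → [2,3,5,6,15,8,9,10,11,12,7,14]
arr[mid]=15>11: swap arr[4],arr[10]; hi=9 → [2,3,5,6,7,8,9,10,11,12,15,14]
arr[mid]=7<11: swap arr[4],arr[4]; lo=5,mid=5 → [2,3,5,6,7,8,9,10,11,12,15,14]
arr[mid]=8<11: swap arr[5],arr[5]; lo=6,mid=6 → [2,3,5,6,7,8,9,10,11,12,15,14]
arr[mid]=9<11: swap arr[6],arr[6]; lo=7,mid=7 → [2,3,5,6,7,8,9,10,11,12,15,14]
arr[mid]=10<11: swap arr[7],arr[7]; lo=8,mid=8 → [2,3,5,6,7,8,9,10,11,12,15,14]
arr[mid]=11=11: mid=9
arr[mid]=12>11: swap arr[9],arr[9]; hi=8 → [2,3,5,6,7,8,9,10,11,12,15,14]
end: lo=8, hi=8; arr = [2,3,5,6,7,8,9,10,11,12,15,14]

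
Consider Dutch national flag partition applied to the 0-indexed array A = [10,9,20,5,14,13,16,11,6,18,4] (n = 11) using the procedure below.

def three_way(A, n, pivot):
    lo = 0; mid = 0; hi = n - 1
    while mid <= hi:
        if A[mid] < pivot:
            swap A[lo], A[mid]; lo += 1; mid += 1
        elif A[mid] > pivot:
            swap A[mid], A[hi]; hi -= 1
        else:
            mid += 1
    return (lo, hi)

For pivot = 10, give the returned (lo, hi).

pivot = 10; lo=0, mid=0, hi=10
A[mid]=10=10: mid=1
A[mid]=9<10: swap A[0],A[1]; lo=1,mid=2 → [9,10,20,5,14,13,16,11,6,18,4]
A[mid]=20>10: swap A[2],A[10]; hi=9 → [9,10,4,5,14,13,16,11,6,18,20]
A[mid]=4<10: swap A[1],A[2]; lo=2,mid=3 → [9,4,10,5,14,13,16,11,6,18,20]
A[mid]=5<10: swap A[2],A[3]; lo=3,mid=4 → [9,4,5,10,14,13,16,11,6,18,20]
A[mid]=14>10: swap A[4],A[9]; hi=8 → [9,4,5,10,18,13,16,11,6,14,20]
A[mid]=18>10: swap A[4],A[8]; hi=7 → [9,4,5,10,6,13,16,11,18,14,20]
A[mid]=6<10: swap A[3],A[4]; lo=4,mid=5 → [9,4,5,6,10,13,16,11,18,14,20]
A[mid]=13>10: swap A[5],A[7]; hi=6 → [9,4,5,6,10,11,16,13,18,14,20]
A[mid]=11>10: swap A[5],A[6]; hi=5 → [9,4,5,6,10,16,11,13,18,14,20]
A[mid]=16>10: swap A[5],A[5]; hi=4 → [9,4,5,6,10,16,11,13,18,14,20]
end: lo=4, hi=4; A = [9,4,5,6,10,16,11,13,18,14,20]

(4, 4)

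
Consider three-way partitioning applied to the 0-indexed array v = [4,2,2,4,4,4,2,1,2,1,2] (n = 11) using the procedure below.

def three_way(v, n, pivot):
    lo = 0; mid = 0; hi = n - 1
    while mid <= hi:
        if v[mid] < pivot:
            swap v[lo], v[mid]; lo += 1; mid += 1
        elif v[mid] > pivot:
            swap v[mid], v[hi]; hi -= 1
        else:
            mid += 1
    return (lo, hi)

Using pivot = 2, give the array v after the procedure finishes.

pivot = 2; lo=0, mid=0, hi=10
v[mid]=4>2: swap v[0],v[10]; hi=9 → [2,2,2,4,4,4,2,1,2,1,4]
v[mid]=2=2: mid=1
v[mid]=2=2: mid=2
v[mid]=2=2: mid=3
v[mid]=4>2: swap v[3],v[9]; hi=8 → [2,2,2,1,4,4,2,1,2,4,4]
v[mid]=1<2: swap v[0],v[3]; lo=1,mid=4 → [1,2,2,2,4,4,2,1,2,4,4]
v[mid]=4>2: swap v[4],v[8]; hi=7 → [1,2,2,2,2,4,2,1,4,4,4]
v[mid]=2=2: mid=5
v[mid]=4>2: swap v[5],v[7]; hi=6 → [1,2,2,2,2,1,2,4,4,4,4]
v[mid]=1<2: swap v[1],v[5]; lo=2,mid=6 → [1,1,2,2,2,2,2,4,4,4,4]
v[mid]=2=2: mid=7
end: lo=2, hi=6; v = [1,1,2,2,2,2,2,4,4,4,4]

[1,1,2,2,2,2,2,4,4,4,4]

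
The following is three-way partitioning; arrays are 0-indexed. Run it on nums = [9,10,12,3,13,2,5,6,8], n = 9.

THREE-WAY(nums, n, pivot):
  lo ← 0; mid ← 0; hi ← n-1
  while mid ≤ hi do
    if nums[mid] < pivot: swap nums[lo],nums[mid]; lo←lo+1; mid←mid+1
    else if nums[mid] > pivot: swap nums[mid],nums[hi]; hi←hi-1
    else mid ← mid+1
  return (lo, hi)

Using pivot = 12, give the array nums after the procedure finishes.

pivot = 12; lo=0, mid=0, hi=8
nums[mid]=9<12: swap nums[0],nums[0]; lo=1,mid=1 → [9,10,12,3,13,2,5,6,8]
nums[mid]=10<12: swap nums[1],nums[1]; lo=2,mid=2 → [9,10,12,3,13,2,5,6,8]
nums[mid]=12=12: mid=3
nums[mid]=3<12: swap nums[2],nums[3]; lo=3,mid=4 → [9,10,3,12,13,2,5,6,8]
nums[mid]=13>12: swap nums[4],nums[8]; hi=7 → [9,10,3,12,8,2,5,6,13]
nums[mid]=8<12: swap nums[3],nums[4]; lo=4,mid=5 → [9,10,3,8,12,2,5,6,13]
nums[mid]=2<12: swap nums[4],nums[5]; lo=5,mid=6 → [9,10,3,8,2,12,5,6,13]
nums[mid]=5<12: swap nums[5],nums[6]; lo=6,mid=7 → [9,10,3,8,2,5,12,6,13]
nums[mid]=6<12: swap nums[6],nums[7]; lo=7,mid=8 → [9,10,3,8,2,5,6,12,13]
end: lo=7, hi=7; nums = [9,10,3,8,2,5,6,12,13]

[9,10,3,8,2,5,6,12,13]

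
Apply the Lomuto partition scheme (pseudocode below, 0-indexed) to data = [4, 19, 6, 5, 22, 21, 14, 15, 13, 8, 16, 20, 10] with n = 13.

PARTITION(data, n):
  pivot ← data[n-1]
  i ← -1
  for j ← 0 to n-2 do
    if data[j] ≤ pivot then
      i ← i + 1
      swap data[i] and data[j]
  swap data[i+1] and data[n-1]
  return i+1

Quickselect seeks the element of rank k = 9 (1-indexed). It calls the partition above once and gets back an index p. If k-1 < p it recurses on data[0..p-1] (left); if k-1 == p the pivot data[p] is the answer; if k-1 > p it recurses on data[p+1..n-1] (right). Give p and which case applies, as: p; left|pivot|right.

4; right

pivot=10, i=-1
j=0: 4≤10, i=0, swap(0,0) ⇒ [4, 19, 6, 5, 22, 21, 14, 15, 13, 8, 16, 20, 10]
j=1: 19>10, skip
j=2: 6≤10, i=1, swap(1,2) ⇒ [4, 6, 19, 5, 22, 21, 14, 15, 13, 8, 16, 20, 10]
j=3: 5≤10, i=2, swap(2,3) ⇒ [4, 6, 5, 19, 22, 21, 14, 15, 13, 8, 16, 20, 10]
j=4: 22>10, skip
j=5: 21>10, skip
j=6: 14>10, skip
j=7: 15>10, skip
j=8: 13>10, skip
j=9: 8≤10, i=3, swap(3,9) ⇒ [4, 6, 5, 8, 22, 21, 14, 15, 13, 19, 16, 20, 10]
j=10: 16>10, skip
j=11: 20>10, skip
swap(4,12) ⇒ [4, 6, 5, 8, 10, 21, 14, 15, 13, 19, 16, 20, 22]; return 4
p = 4; k-1 = 8 > 4 ⇒ right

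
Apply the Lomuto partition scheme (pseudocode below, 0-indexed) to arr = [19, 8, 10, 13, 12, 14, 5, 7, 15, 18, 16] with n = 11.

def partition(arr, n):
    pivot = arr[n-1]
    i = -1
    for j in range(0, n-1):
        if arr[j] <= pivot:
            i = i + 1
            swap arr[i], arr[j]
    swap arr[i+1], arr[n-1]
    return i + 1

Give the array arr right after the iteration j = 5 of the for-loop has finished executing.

[8, 10, 13, 12, 14, 19, 5, 7, 15, 18, 16]

pivot=16, i=-1
j=0: 19>16, skip
j=1: 8≤16, i=0, swap(0,1) ⇒ [8, 19, 10, 13, 12, 14, 5, 7, 15, 18, 16]
j=2: 10≤16, i=1, swap(1,2) ⇒ [8, 10, 19, 13, 12, 14, 5, 7, 15, 18, 16]
j=3: 13≤16, i=2, swap(2,3) ⇒ [8, 10, 13, 19, 12, 14, 5, 7, 15, 18, 16]
j=4: 12≤16, i=3, swap(3,4) ⇒ [8, 10, 13, 12, 19, 14, 5, 7, 15, 18, 16]
j=5: 14≤16, i=4, swap(4,5) ⇒ [8, 10, 13, 12, 14, 19, 5, 7, 15, 18, 16]
(after j=5) arr = [8, 10, 13, 12, 14, 19, 5, 7, 15, 18, 16]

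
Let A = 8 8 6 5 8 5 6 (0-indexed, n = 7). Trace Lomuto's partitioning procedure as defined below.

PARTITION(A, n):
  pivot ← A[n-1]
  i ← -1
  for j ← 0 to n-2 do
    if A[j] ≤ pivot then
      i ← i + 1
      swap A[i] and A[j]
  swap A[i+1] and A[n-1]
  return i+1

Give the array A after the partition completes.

pivot=6, i=-1
j=0: 8>6, skip
j=1: 8>6, skip
j=2: 6≤6, i=0, swap(0,2) ⇒ 6 8 8 5 8 5 6
j=3: 5≤6, i=1, swap(1,3) ⇒ 6 5 8 8 8 5 6
j=4: 8>6, skip
j=5: 5≤6, i=2, swap(2,5) ⇒ 6 5 5 8 8 8 6
swap(3,6) ⇒ 6 5 5 6 8 8 8; return 3

6 5 5 6 8 8 8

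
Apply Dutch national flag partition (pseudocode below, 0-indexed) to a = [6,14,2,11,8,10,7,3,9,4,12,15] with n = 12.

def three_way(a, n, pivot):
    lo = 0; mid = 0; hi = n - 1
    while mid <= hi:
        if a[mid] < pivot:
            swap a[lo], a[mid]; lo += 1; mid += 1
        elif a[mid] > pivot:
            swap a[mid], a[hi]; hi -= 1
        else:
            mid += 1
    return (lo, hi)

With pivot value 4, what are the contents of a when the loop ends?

lo=0 mid=0 hi=11
6>4: swap(0,11), hi=10 ⇒ [15,14,2,11,8,10,7,3,9,4,12,6]
15>4: swap(0,10), hi=9 ⇒ [12,14,2,11,8,10,7,3,9,4,15,6]
12>4: swap(0,9), hi=8 ⇒ [4,14,2,11,8,10,7,3,9,12,15,6]
4=4: mid=1
14>4: swap(1,8), hi=7 ⇒ [4,9,2,11,8,10,7,3,14,12,15,6]
9>4: swap(1,7), hi=6 ⇒ [4,3,2,11,8,10,7,9,14,12,15,6]
3<4: swap(0,1), lo=1 mid=2 ⇒ [3,4,2,11,8,10,7,9,14,12,15,6]
2<4: swap(1,2), lo=2 mid=3 ⇒ [3,2,4,11,8,10,7,9,14,12,15,6]
11>4: swap(3,6), hi=5 ⇒ [3,2,4,7,8,10,11,9,14,12,15,6]
7>4: swap(3,5), hi=4 ⇒ [3,2,4,10,8,7,11,9,14,12,15,6]
10>4: swap(3,4), hi=3 ⇒ [3,2,4,8,10,7,11,9,14,12,15,6]
8>4: swap(3,3), hi=2 ⇒ [3,2,4,8,10,7,11,9,14,12,15,6]
done. lo=2 hi=2; a=[3,2,4,8,10,7,11,9,14,12,15,6]

[3,2,4,8,10,7,11,9,14,12,15,6]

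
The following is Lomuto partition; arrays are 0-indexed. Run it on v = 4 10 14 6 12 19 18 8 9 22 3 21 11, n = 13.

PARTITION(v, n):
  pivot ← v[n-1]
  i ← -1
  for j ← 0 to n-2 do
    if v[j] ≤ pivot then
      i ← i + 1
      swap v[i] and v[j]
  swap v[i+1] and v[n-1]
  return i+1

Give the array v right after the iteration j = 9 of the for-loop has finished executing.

pivot = v[12] = 11; i = -1
j=0: v[0]=4 ≤ 11 → i=0, swap v[0],v[0] (no change) → 4 10 14 6 12 19 18 8 9 22 3 21 11
j=1: v[1]=10 ≤ 11 → i=1, swap v[1],v[1] (no change) → 4 10 14 6 12 19 18 8 9 22 3 21 11
j=2: v[2]=14 > 11 → no swap
j=3: v[3]=6 ≤ 11 → i=2, swap v[2],v[3] → 4 10 6 14 12 19 18 8 9 22 3 21 11
j=4: v[4]=12 > 11 → no swap
j=5: v[5]=19 > 11 → no swap
j=6: v[6]=18 > 11 → no swap
j=7: v[7]=8 ≤ 11 → i=3, swap v[3],v[7] → 4 10 6 8 12 19 18 14 9 22 3 21 11
j=8: v[8]=9 ≤ 11 → i=4, swap v[4],v[8] → 4 10 6 8 9 19 18 14 12 22 3 21 11
j=9: v[9]=22 > 11 → no swap
(after j=9) v = 4 10 6 8 9 19 18 14 12 22 3 21 11

4 10 6 8 9 19 18 14 12 22 3 21 11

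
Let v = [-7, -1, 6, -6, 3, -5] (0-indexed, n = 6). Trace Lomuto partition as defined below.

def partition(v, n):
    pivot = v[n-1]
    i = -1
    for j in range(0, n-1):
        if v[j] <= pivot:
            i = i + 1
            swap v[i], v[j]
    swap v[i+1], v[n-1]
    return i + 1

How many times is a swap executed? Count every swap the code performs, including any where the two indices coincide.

pivot=-5, i=-1
j=0: -7≤-5, i=0, swap(0,0) ⇒ [-7, -1, 6, -6, 3, -5]
j=1: -1>-5, skip
j=2: 6>-5, skip
j=3: -6≤-5, i=1, swap(1,3) ⇒ [-7, -6, 6, -1, 3, -5]
j=4: 3>-5, skip
swap(2,5) ⇒ [-7, -6, -5, -1, 3, 6]; return 2

3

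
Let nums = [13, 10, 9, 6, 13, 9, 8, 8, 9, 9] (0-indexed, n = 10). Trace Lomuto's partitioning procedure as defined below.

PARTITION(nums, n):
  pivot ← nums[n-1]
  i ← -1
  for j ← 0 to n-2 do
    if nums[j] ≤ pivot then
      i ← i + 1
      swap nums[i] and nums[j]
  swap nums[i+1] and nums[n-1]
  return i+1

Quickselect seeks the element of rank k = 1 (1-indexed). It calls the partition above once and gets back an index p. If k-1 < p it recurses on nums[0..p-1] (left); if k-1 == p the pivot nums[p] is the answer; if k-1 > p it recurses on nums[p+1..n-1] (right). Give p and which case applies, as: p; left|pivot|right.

pivot = nums[9] = 9; i = -1
j=0: nums[0]=13 > 9 → no swap
j=1: nums[1]=10 > 9 → no swap
j=2: nums[2]=9 ≤ 9 → i=0, swap nums[0],nums[2] → [9, 10, 13, 6, 13, 9, 8, 8, 9, 9]
j=3: nums[3]=6 ≤ 9 → i=1, swap nums[1],nums[3] → [9, 6, 13, 10, 13, 9, 8, 8, 9, 9]
j=4: nums[4]=13 > 9 → no swap
j=5: nums[5]=9 ≤ 9 → i=2, swap nums[2],nums[5] → [9, 6, 9, 10, 13, 13, 8, 8, 9, 9]
j=6: nums[6]=8 ≤ 9 → i=3, swap nums[3],nums[6] → [9, 6, 9, 8, 13, 13, 10, 8, 9, 9]
j=7: nums[7]=8 ≤ 9 → i=4, swap nums[4],nums[7] → [9, 6, 9, 8, 8, 13, 10, 13, 9, 9]
j=8: nums[8]=9 ≤ 9 → i=5, swap nums[5],nums[8] → [9, 6, 9, 8, 8, 9, 10, 13, 13, 9]
final swap nums[6],nums[9] → [9, 6, 9, 8, 8, 9, 9, 13, 13, 10]; return 6
p = 6; k-1 = 0 < 6 ⇒ left

6; left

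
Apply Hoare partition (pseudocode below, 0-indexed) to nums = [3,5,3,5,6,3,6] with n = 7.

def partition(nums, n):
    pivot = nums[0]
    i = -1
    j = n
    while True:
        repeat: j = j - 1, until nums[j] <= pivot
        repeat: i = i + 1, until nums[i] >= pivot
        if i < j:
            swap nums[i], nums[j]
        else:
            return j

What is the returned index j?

1

pivot=3
j stops at 5 (3), i stops at 0 (3); swap ⇒ [3,5,3,5,6,3,6]
j stops at 2 (3), i stops at 1 (5); swap ⇒ [3,3,5,5,6,3,6]
j stops at 1, i stops at 2; i≥j ⇒ return 1. nums=[3,3,5,5,6,3,6]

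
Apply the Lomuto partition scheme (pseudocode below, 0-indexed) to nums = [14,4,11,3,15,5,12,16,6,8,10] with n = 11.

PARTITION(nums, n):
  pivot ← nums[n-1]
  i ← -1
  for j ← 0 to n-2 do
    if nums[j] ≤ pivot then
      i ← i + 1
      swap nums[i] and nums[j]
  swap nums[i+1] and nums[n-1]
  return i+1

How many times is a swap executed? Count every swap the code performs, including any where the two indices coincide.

pivot=10, i=-1
j=0: 14>10, skip
j=1: 4≤10, i=0, swap(0,1) ⇒ [4,14,11,3,15,5,12,16,6,8,10]
j=2: 11>10, skip
j=3: 3≤10, i=1, swap(1,3) ⇒ [4,3,11,14,15,5,12,16,6,8,10]
j=4: 15>10, skip
j=5: 5≤10, i=2, swap(2,5) ⇒ [4,3,5,14,15,11,12,16,6,8,10]
j=6: 12>10, skip
j=7: 16>10, skip
j=8: 6≤10, i=3, swap(3,8) ⇒ [4,3,5,6,15,11,12,16,14,8,10]
j=9: 8≤10, i=4, swap(4,9) ⇒ [4,3,5,6,8,11,12,16,14,15,10]
swap(5,10) ⇒ [4,3,5,6,8,10,12,16,14,15,11]; return 5

6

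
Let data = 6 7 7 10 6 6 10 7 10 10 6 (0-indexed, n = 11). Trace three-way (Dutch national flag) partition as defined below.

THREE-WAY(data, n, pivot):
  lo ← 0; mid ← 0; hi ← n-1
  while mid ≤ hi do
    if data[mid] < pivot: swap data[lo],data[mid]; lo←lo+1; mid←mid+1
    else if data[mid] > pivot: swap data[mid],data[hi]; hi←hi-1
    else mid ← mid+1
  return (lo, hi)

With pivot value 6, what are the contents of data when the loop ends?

pivot = 6; lo=0, mid=0, hi=10
data[mid]=6=6: mid=1
data[mid]=7>6: swap data[1],data[10]; hi=9 → 6 6 7 10 6 6 10 7 10 10 7
data[mid]=6=6: mid=2
data[mid]=7>6: swap data[2],data[9]; hi=8 → 6 6 10 10 6 6 10 7 10 7 7
data[mid]=10>6: swap data[2],data[8]; hi=7 → 6 6 10 10 6 6 10 7 10 7 7
data[mid]=10>6: swap data[2],data[7]; hi=6 → 6 6 7 10 6 6 10 10 10 7 7
data[mid]=7>6: swap data[2],data[6]; hi=5 → 6 6 10 10 6 6 7 10 10 7 7
data[mid]=10>6: swap data[2],data[5]; hi=4 → 6 6 6 10 6 10 7 10 10 7 7
data[mid]=6=6: mid=3
data[mid]=10>6: swap data[3],data[4]; hi=3 → 6 6 6 6 10 10 7 10 10 7 7
data[mid]=6=6: mid=4
end: lo=0, hi=3; data = 6 6 6 6 10 10 7 10 10 7 7

6 6 6 6 10 10 7 10 10 7 7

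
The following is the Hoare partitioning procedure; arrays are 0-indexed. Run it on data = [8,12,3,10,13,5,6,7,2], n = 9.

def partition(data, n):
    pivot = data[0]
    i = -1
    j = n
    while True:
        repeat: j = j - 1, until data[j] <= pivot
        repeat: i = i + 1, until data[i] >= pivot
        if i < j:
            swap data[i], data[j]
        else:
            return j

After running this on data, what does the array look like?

[2,7,3,6,5,13,10,12,8]

pivot = data[0] = 8; i = -1, j = 9
j→8 (data[8]=2≤8), i→0 (data[0]=8≥8); i<j, swap → [2,12,3,10,13,5,6,7,8]
j→7 (data[7]=7≤8), i→1 (data[1]=12≥8); i<j, swap → [2,7,3,10,13,5,6,12,8]
j→6 (data[6]=6≤8), i→3 (data[3]=10≥8); i<j, swap → [2,7,3,6,13,5,10,12,8]
j→5 (data[5]=5≤8), i→4 (data[4]=13≥8); i<j, swap → [2,7,3,6,5,13,10,12,8]
j→4, i→5; i≥j, return j=4. data = [2,7,3,6,5,13,10,12,8]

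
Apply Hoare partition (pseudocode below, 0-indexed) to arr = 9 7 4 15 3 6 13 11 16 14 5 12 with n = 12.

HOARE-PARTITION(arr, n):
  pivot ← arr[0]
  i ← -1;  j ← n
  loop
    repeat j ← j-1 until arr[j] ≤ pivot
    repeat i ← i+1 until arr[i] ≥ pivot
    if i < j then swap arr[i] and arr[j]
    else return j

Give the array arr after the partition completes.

5 7 4 6 3 15 13 11 16 14 9 12

pivot=9
j stops at 10 (5), i stops at 0 (9); swap ⇒ 5 7 4 15 3 6 13 11 16 14 9 12
j stops at 5 (6), i stops at 3 (15); swap ⇒ 5 7 4 6 3 15 13 11 16 14 9 12
j stops at 4, i stops at 5; i≥j ⇒ return 4. arr=5 7 4 6 3 15 13 11 16 14 9 12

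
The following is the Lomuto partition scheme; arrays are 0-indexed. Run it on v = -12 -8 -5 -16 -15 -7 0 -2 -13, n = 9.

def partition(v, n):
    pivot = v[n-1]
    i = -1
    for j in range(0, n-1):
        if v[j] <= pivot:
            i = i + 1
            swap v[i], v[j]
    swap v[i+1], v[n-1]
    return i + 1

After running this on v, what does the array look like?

pivot = v[8] = -13; i = -1
j=0: v[0]=-12 > -13 → no swap
j=1: v[1]=-8 > -13 → no swap
j=2: v[2]=-5 > -13 → no swap
j=3: v[3]=-16 ≤ -13 → i=0, swap v[0],v[3] → -16 -8 -5 -12 -15 -7 0 -2 -13
j=4: v[4]=-15 ≤ -13 → i=1, swap v[1],v[4] → -16 -15 -5 -12 -8 -7 0 -2 -13
j=5: v[5]=-7 > -13 → no swap
j=6: v[6]=0 > -13 → no swap
j=7: v[7]=-2 > -13 → no swap
final swap v[2],v[8] → -16 -15 -13 -12 -8 -7 0 -2 -5; return 2

-16 -15 -13 -12 -8 -7 0 -2 -5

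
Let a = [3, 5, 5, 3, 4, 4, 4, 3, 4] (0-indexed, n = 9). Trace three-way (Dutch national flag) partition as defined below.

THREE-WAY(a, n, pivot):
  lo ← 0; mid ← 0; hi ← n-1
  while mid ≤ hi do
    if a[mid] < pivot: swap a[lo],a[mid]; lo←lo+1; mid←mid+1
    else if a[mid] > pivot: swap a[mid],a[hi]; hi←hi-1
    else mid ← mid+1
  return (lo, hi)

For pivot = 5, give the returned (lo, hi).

(7, 8)

lo=0 mid=0 hi=8
3<5: swap(0,0), lo=1 mid=1 ⇒ [3, 5, 5, 3, 4, 4, 4, 3, 4]
5=5: mid=2
5=5: mid=3
3<5: swap(1,3), lo=2 mid=4 ⇒ [3, 3, 5, 5, 4, 4, 4, 3, 4]
4<5: swap(2,4), lo=3 mid=5 ⇒ [3, 3, 4, 5, 5, 4, 4, 3, 4]
4<5: swap(3,5), lo=4 mid=6 ⇒ [3, 3, 4, 4, 5, 5, 4, 3, 4]
4<5: swap(4,6), lo=5 mid=7 ⇒ [3, 3, 4, 4, 4, 5, 5, 3, 4]
3<5: swap(5,7), lo=6 mid=8 ⇒ [3, 3, 4, 4, 4, 3, 5, 5, 4]
4<5: swap(6,8), lo=7 mid=9 ⇒ [3, 3, 4, 4, 4, 3, 4, 5, 5]
done. lo=7 hi=8; a=[3, 3, 4, 4, 4, 3, 4, 5, 5]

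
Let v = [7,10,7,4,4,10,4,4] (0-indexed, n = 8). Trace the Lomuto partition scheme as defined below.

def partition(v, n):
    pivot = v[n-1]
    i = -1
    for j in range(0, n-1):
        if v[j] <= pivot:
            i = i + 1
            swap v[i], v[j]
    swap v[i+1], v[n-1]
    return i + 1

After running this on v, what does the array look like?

[4,4,4,4,10,10,7,7]

pivot = v[7] = 4; i = -1
j=0: v[0]=7 > 4 → no swap
j=1: v[1]=10 > 4 → no swap
j=2: v[2]=7 > 4 → no swap
j=3: v[3]=4 ≤ 4 → i=0, swap v[0],v[3] → [4,10,7,7,4,10,4,4]
j=4: v[4]=4 ≤ 4 → i=1, swap v[1],v[4] → [4,4,7,7,10,10,4,4]
j=5: v[5]=10 > 4 → no swap
j=6: v[6]=4 ≤ 4 → i=2, swap v[2],v[6] → [4,4,4,7,10,10,7,4]
final swap v[3],v[7] → [4,4,4,4,10,10,7,7]; return 3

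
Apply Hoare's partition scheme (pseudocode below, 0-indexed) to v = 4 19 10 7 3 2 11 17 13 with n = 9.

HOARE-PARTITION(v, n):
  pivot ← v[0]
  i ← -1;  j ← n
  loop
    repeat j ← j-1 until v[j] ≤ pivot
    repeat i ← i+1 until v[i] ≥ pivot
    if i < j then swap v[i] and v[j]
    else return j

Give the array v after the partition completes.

2 3 10 7 19 4 11 17 13

pivot = v[0] = 4; i = -1, j = 9
j→5 (v[5]=2≤4), i→0 (v[0]=4≥4); i<j, swap → 2 19 10 7 3 4 11 17 13
j→4 (v[4]=3≤4), i→1 (v[1]=19≥4); i<j, swap → 2 3 10 7 19 4 11 17 13
j→1, i→2; i≥j, return j=1. v = 2 3 10 7 19 4 11 17 13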